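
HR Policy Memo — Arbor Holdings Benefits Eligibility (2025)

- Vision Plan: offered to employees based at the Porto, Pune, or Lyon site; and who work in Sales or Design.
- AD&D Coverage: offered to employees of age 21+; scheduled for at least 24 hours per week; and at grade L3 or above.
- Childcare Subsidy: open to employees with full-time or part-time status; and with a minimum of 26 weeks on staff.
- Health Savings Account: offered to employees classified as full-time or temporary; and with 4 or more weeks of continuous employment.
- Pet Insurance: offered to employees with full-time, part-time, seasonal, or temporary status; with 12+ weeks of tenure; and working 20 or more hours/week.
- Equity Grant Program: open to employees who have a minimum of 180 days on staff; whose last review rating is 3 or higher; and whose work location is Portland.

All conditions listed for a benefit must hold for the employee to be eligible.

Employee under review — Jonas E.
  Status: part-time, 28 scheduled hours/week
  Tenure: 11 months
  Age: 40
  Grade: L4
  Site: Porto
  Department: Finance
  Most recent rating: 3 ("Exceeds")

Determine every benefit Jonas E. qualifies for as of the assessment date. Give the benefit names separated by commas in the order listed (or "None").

Vision Plan — site Porto ✓; dept Finance ✗ → not eligible.
AD&D Coverage — age 40 ≥ 21 ✓; 28 hrs/wk ≥ 24 ✓; grade L4 ≥ L3 ✓ → eligible.
Childcare Subsidy — status part-time ✓; service 11 months ≥ 26 weeks (≈182 days) ✓ → eligible.
Health Savings Account — status part-time ✗ (requires full-time or temporary) → not eligible.
Pet Insurance — status part-time ✓; service 11 months ≥ 12 weeks (≈84 days) ✓; 28 hrs/wk ≥ 20 ✓ → eligible.
Equity Grant Program — service 11 months ≥ 180 days ✓; rating 3 ≥ 3 ✓; site Porto ✗ (not Portland) → not eligible.

AD&D Coverage, Childcare Subsidy, Pet Insurance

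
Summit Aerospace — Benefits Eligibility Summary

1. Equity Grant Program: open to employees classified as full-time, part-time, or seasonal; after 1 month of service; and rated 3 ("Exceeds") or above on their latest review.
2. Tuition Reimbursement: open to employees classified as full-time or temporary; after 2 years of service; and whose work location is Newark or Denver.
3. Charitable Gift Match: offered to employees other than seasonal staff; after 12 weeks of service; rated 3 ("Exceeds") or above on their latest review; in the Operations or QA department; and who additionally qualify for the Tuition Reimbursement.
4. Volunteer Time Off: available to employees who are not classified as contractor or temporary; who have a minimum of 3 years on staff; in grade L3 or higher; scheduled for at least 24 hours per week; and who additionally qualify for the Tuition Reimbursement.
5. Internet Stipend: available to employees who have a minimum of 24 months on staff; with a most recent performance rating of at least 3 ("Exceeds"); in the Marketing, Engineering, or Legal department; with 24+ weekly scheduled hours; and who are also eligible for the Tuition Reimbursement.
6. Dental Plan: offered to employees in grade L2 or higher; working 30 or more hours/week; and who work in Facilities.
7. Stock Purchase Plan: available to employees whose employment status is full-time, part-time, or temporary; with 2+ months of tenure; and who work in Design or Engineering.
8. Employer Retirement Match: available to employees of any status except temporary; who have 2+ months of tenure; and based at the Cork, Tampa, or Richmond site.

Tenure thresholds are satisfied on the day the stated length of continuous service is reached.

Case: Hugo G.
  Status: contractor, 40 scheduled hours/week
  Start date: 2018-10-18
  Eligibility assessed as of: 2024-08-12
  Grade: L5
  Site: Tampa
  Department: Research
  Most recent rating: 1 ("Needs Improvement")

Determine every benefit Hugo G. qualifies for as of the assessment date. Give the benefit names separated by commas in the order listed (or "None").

Employer Retirement Match

Service from 2018-10-18 to 2024-08-12: 2125 days.
Equity Grant Program — status contractor ✗ (requires full-time, part-time, or seasonal) → not eligible.
Tuition Reimbursement — status contractor ✗ (requires full-time or temporary) → not eligible.
Charitable Gift Match — status contractor ✓ (not excluded); service 2125 days ≥ 12 weeks (≈84 days) ✓; rating 1 < 3 ✗ → not eligible.
Volunteer Time Off — status contractor ✗ (excluded) → not eligible.
Internet Stipend — service 2125 days ≥ 24 months (≈720 days) ✓; rating 1 < 3 ✗ → not eligible.
Dental Plan — grade L5 ≥ L2 ✓; 40 hrs/wk ≥ 30 ✓; dept Research ✗ → not eligible.
Stock Purchase Plan — status contractor ✗ (requires full-time, part-time, or temporary) → not eligible.
Employer Retirement Match — status contractor ✓ (not excluded); service 2125 days ≥ 2 months (≈60 days) ✓; site Tampa ✓ → eligible.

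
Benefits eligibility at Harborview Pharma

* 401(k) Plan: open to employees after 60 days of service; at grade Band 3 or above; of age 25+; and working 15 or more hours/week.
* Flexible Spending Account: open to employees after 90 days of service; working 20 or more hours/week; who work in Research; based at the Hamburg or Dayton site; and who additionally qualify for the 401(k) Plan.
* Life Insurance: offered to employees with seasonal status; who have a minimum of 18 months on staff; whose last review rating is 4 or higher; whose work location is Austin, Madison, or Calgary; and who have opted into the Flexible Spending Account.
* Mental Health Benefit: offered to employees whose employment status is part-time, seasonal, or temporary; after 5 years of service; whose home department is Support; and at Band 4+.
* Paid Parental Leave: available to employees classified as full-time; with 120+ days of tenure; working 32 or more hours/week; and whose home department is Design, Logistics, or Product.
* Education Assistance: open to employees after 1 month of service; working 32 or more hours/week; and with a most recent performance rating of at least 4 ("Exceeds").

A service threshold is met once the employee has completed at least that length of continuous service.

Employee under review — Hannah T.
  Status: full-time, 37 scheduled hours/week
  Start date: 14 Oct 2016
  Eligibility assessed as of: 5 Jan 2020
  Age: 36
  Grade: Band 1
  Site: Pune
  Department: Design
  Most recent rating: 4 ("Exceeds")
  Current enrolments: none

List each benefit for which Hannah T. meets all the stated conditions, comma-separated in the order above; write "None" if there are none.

Paid Parental Leave, Education Assistance

Service from 14 Oct 2016 to 5 Jan 2020: 1178 days.
401(k) Plan — service 1178 days ≥ 60 days ✓; grade Band 1 < Band 3 ✗ → not eligible.
Flexible Spending Account — service 1178 days ≥ 90 days ✓; 37 hrs/wk ≥ 20 ✓; dept Design ✗ → not eligible.
Life Insurance — status full-time ✗ (requires seasonal) → not eligible.
Mental Health Benefit — status full-time ✗ (requires part-time, seasonal, or temporary) → not eligible.
Paid Parental Leave — status full-time ✓; service 1178 days ≥ 120 days ✓; 37 hrs/wk ≥ 32 ✓; dept Design ✓ → eligible.
Education Assistance — service 1178 days ≥ 1 month (≈30 days) ✓; 37 hrs/wk ≥ 32 ✓; rating 4 ≥ 4 ✓ → eligible.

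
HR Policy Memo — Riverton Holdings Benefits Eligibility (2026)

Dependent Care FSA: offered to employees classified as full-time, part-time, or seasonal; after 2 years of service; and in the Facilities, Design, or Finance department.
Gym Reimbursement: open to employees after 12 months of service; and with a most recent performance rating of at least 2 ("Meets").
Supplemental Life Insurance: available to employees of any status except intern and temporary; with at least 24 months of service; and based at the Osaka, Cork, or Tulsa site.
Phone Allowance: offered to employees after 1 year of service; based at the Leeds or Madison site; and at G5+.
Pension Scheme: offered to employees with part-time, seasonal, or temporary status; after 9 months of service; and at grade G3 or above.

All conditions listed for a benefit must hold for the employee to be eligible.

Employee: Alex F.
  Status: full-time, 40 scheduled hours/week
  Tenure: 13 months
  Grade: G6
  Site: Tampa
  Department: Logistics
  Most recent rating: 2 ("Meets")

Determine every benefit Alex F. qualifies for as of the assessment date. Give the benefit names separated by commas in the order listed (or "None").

Dependent Care FSA — status full-time ✓; service 13 months < 2 years (≈730 days) ✗ → not eligible.
Gym Reimbursement — service 13 months ≥ 12 months ✓; rating 2 ≥ 2 ✓ → eligible.
Supplemental Life Insurance — status full-time ✓ (not excluded); service 13 months < 24 months ✗ → not eligible.
Phone Allowance — service 13 months ≥ 1 year (≈365 days) ✓; site Tampa ✗ (not Leeds or Madison) → not eligible.
Pension Scheme — status full-time ✗ (requires part-time, seasonal, or temporary) → not eligible.

Gym Reimbursement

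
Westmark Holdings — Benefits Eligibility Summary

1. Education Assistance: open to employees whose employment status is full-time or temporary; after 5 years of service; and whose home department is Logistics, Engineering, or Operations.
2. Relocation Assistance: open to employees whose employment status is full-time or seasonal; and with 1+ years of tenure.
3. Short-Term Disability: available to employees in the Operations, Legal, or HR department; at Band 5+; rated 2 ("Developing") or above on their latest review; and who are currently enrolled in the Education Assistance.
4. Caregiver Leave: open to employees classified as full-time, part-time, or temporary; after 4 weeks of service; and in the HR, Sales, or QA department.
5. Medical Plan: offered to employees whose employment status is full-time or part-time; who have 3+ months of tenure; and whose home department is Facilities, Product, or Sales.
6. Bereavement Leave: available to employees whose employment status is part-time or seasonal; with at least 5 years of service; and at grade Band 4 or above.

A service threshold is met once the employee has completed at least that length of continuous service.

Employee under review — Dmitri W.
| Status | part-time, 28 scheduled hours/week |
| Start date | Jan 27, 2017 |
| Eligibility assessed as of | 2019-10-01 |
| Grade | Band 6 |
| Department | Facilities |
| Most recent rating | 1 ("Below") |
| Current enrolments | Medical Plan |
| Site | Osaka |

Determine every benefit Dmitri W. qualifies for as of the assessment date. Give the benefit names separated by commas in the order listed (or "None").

Medical Plan

Service from Jan 27, 2017 to 2019-10-01: 977 days.
Education Assistance — status part-time ✗ (requires full-time or temporary) → not eligible.
Relocation Assistance — status part-time ✗ (requires full-time or seasonal) → not eligible.
Short-Term Disability — dept Facilities ✗ → not eligible.
Caregiver Leave — status part-time ✓; service 977 days ≥ 4 weeks (≈28 days) ✓; dept Facilities ✗ → not eligible.
Medical Plan — status part-time ✓; service 977 days ≥ 3 months (≈90 days) ✓; dept Facilities ✓ → eligible.
Bereavement Leave — status part-time ✓; service 977 days < 5 years (≈1825 days) ✗ → not eligible.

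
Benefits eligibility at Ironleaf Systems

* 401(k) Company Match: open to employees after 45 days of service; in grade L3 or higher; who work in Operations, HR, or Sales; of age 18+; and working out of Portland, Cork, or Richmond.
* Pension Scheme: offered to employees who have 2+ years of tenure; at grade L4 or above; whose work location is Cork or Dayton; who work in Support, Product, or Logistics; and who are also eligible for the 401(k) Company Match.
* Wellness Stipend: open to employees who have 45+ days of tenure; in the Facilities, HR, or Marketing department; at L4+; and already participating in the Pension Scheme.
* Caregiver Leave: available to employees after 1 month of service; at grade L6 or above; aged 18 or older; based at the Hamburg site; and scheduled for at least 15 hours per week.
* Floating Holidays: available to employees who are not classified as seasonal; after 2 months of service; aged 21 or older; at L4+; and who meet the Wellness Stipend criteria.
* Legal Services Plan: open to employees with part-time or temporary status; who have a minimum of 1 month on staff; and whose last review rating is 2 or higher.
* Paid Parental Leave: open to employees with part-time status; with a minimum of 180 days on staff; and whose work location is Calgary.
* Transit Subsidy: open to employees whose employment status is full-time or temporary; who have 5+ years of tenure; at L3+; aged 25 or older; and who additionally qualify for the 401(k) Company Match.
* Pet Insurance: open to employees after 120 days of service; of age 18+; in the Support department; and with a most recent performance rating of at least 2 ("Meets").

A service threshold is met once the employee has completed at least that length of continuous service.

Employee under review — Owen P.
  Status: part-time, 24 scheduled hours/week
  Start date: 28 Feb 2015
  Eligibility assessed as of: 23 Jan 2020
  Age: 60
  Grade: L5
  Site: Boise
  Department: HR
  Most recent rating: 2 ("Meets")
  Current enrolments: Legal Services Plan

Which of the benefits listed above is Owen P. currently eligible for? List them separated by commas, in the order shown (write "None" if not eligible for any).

Service from 28 Feb 2015 to 23 Jan 2020: 1790 days.
401(k) Company Match — service 1790 days ≥ 45 days ✓; grade L5 ≥ L3 ✓; dept HR ✓; age 60 ≥ 18 ✓; site Boise ✗ (not Portland, Cork, or Richmond) → not eligible.
Pension Scheme — service 1790 days ≥ 2 years (≈730 days) ✓; grade L5 ≥ L4 ✓; site Boise ✗ (not Cork or Dayton) → not eligible.
Wellness Stipend — service 1790 days ≥ 45 days ✓; dept HR ✓; grade L5 ≥ L4 ✓; not enrolled in Pension Scheme ✗ → not eligible.
Caregiver Leave — service 1790 days ≥ 1 month (≈30 days) ✓; grade L5 < L6 ✗ → not eligible.
Floating Holidays — status part-time ✓ (not excluded); service 1790 days ≥ 2 months (≈60 days) ✓; age 60 ≥ 21 ✓; grade L5 ≥ L4 ✓; not eligible for Wellness Stipend ✗ → not eligible.
Legal Services Plan — status part-time ✓; service 1790 days ≥ 1 month (≈30 days) ✓; rating 2 ≥ 2 ✓ → eligible.
Paid Parental Leave — status part-time ✓; service 1790 days ≥ 180 days ✓; site Boise ✗ (not Calgary) → not eligible.
Transit Subsidy — status part-time ✗ (requires full-time or temporary) → not eligible.
Pet Insurance — service 1790 days ≥ 120 days ✓; age 60 ≥ 18 ✓; dept HR ✗ → not eligible.

Legal Services Plan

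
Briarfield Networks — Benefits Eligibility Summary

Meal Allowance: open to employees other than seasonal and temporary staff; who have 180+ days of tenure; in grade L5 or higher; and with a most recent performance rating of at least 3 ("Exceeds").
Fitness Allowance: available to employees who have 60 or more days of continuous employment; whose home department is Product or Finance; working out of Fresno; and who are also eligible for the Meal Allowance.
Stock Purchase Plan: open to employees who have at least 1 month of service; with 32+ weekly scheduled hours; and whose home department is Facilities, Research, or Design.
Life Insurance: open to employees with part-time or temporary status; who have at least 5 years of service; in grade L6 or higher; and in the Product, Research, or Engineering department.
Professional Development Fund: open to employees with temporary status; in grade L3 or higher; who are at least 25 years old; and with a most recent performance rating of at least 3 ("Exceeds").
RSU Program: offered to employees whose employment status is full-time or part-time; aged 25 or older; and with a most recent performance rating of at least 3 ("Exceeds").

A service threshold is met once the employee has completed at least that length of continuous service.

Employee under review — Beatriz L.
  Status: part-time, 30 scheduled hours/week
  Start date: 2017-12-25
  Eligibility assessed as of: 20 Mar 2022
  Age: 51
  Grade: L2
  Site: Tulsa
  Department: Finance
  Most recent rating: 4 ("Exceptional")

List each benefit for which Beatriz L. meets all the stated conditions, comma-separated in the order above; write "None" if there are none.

Service from 2017-12-25 to 20 Mar 2022: 1546 days.
Meal Allowance — status part-time ✓ (not excluded); service 1546 days ≥ 180 days ✓; grade L2 < L5 ✗ → not eligible.
Fitness Allowance — service 1546 days ≥ 60 days ✓; dept Finance ✓; site Tulsa ✗ (not Fresno) → not eligible.
Stock Purchase Plan — service 1546 days ≥ 1 month (≈30 days) ✓; 30 hrs/wk < 32 ✗ → not eligible.
Life Insurance — status part-time ✓; service 1546 days < 5 years (≈1825 days) ✗ → not eligible.
Professional Development Fund — status part-time ✗ (requires temporary) → not eligible.
RSU Program — status part-time ✓; age 51 ≥ 25 ✓; rating 4 ≥ 3 ✓ → eligible.

RSU Program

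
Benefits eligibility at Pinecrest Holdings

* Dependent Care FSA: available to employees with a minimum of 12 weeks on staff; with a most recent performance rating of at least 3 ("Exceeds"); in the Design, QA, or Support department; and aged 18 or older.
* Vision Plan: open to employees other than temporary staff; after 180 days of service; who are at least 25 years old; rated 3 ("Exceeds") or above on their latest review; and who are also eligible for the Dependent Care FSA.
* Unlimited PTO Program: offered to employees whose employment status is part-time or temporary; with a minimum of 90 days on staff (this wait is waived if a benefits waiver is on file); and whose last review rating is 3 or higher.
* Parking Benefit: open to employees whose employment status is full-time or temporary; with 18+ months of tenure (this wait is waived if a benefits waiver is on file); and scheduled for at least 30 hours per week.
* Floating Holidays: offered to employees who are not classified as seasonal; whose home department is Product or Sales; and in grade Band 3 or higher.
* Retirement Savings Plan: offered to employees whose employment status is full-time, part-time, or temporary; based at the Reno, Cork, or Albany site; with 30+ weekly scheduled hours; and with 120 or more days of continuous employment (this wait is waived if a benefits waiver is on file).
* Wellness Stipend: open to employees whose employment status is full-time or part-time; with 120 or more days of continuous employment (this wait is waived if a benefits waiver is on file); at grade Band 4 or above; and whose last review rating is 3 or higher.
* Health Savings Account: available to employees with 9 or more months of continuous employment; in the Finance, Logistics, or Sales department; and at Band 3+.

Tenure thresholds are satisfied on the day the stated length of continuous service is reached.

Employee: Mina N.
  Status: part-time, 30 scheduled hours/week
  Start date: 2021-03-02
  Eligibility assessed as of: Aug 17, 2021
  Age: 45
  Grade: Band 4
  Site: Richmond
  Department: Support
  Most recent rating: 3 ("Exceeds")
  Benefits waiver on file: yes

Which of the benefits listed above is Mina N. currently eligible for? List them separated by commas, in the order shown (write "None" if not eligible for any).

Dependent Care FSA, Unlimited PTO Program, Wellness Stipend

Service from 2021-03-02 to Aug 17, 2021: 168 days.
Dependent Care FSA — service 168 days ≥ 12 weeks (≈84 days) ✓; rating 3 ≥ 3 ✓; dept Support ✓; age 45 ≥ 18 ✓ → eligible.
Vision Plan — status part-time ✓ (not excluded); service 168 days < 180 days ✗ → not eligible.
Unlimited PTO Program — status part-time ✓; benefits waiver on file ✓; rating 3 ≥ 3 ✓ → eligible.
Parking Benefit — status part-time ✗ (requires full-time or temporary) → not eligible.
Floating Holidays — status part-time ✓ (not excluded); dept Support ✗ → not eligible.
Retirement Savings Plan — status part-time ✓; site Richmond ✗ (not Reno, Cork, or Albany) → not eligible.
Wellness Stipend — status part-time ✓; benefits waiver on file ✓; grade Band 4 ≥ Band 4 ✓; rating 3 ≥ 3 ✓ → eligible.
Health Savings Account — service 168 days < 9 months (≈270 days) ✗ → not eligible.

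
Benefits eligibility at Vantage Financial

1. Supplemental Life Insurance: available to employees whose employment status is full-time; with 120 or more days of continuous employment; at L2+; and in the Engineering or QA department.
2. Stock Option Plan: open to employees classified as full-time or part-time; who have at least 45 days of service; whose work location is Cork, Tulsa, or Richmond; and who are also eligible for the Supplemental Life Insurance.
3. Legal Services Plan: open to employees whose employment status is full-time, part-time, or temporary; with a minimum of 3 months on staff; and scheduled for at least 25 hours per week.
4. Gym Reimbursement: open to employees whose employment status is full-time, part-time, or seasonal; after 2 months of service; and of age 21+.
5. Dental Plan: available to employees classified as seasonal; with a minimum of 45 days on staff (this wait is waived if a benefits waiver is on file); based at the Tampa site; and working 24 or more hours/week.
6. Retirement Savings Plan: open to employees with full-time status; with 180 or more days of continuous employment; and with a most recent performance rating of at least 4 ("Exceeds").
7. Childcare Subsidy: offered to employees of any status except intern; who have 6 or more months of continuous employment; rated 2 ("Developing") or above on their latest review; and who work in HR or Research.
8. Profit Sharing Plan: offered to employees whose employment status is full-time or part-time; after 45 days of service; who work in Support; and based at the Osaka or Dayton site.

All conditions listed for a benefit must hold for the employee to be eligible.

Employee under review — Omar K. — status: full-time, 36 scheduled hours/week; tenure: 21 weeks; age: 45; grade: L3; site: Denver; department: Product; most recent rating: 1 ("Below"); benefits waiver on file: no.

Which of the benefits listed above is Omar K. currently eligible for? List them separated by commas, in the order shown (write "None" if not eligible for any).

Supplemental Life Insurance — status full-time ✓; service 21 weeks ≥ 120 days ✓; grade L3 ≥ L2 ✓; dept Product ✗ → not eligible.
Stock Option Plan — status full-time ✓; service 21 weeks ≥ 45 days ✓; site Denver ✗ (not Cork, Tulsa, or Richmond) → not eligible.
Legal Services Plan — status full-time ✓; service 21 weeks ≥ 3 months (≈90 days) ✓; 36 hrs/wk ≥ 25 ✓ → eligible.
Gym Reimbursement — status full-time ✓; service 21 weeks ≥ 2 months (≈60 days) ✓; age 45 ≥ 21 ✓ → eligible.
Dental Plan — status full-time ✗ (requires seasonal) → not eligible.
Retirement Savings Plan — status full-time ✓; service 21 weeks < 180 days ✗ → not eligible.
Childcare Subsidy — status full-time ✓ (not excluded); service 21 weeks < 6 months (≈180 days) ✗ → not eligible.
Profit Sharing Plan — status full-time ✓; service 21 weeks ≥ 45 days ✓; dept Product ✗ → not eligible.

Legal Services Plan, Gym Reimbursement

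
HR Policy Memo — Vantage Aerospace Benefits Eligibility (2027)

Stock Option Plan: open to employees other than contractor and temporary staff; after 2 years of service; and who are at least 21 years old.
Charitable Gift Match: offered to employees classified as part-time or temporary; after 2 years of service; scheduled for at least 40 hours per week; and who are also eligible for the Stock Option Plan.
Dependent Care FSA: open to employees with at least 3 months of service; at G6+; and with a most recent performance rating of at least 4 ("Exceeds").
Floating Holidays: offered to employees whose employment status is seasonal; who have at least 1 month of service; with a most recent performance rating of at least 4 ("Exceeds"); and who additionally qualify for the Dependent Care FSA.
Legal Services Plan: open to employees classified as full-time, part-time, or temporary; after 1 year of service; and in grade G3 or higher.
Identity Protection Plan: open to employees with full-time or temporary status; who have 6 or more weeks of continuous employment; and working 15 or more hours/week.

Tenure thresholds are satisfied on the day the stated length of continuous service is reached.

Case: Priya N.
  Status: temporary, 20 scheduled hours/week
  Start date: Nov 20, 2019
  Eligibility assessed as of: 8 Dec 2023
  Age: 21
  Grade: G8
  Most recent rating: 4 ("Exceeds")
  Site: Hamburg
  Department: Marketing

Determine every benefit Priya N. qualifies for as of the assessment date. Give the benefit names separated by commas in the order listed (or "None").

Dependent Care FSA, Legal Services Plan, Identity Protection Plan

Service from Nov 20, 2019 to 8 Dec 2023: 1479 days.
Stock Option Plan — status temporary ✗ (excluded) → not eligible.
Charitable Gift Match — status temporary ✓; service 1479 days ≥ 2 years (≈730 days) ✓; 20 hrs/wk < 40 ✗ → not eligible.
Dependent Care FSA — service 1479 days ≥ 3 months (≈90 days) ✓; grade G8 ≥ G6 ✓; rating 4 ≥ 4 ✓ → eligible.
Floating Holidays — status temporary ✗ (requires seasonal) → not eligible.
Legal Services Plan — status temporary ✓; service 1479 days ≥ 1 year (≈365 days) ✓; grade G8 ≥ G3 ✓ → eligible.
Identity Protection Plan — status temporary ✓; service 1479 days ≥ 6 weeks (≈42 days) ✓; 20 hrs/wk ≥ 15 ✓ → eligible.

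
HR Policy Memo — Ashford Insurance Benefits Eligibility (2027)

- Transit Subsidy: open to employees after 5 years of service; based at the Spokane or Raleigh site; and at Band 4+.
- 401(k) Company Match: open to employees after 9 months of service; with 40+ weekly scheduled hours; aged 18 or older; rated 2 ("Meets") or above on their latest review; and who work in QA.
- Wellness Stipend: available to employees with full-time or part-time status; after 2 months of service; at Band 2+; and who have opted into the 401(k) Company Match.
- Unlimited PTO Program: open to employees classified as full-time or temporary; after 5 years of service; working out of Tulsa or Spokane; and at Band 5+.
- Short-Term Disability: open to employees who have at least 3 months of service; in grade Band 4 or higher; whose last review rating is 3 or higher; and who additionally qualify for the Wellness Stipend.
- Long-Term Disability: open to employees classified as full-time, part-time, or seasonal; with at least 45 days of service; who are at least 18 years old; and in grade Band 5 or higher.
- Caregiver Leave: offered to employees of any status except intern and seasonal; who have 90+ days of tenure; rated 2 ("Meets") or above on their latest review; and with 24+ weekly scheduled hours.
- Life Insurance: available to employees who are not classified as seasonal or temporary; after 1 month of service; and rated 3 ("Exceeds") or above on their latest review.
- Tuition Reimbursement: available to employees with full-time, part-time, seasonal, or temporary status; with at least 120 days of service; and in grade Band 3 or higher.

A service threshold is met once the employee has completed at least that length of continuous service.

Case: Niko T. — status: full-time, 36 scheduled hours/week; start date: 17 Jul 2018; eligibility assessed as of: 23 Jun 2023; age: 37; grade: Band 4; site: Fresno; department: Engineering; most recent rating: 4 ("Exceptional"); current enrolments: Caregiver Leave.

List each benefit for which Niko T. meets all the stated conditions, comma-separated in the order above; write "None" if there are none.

Service from 17 Jul 2018 to 23 Jun 2023: 1802 days.
Transit Subsidy — service 1802 days < 5 years (≈1825 days) ✗ → not eligible.
401(k) Company Match — service 1802 days ≥ 9 months (≈270 days) ✓; 36 hrs/wk < 40 ✗ → not eligible.
Wellness Stipend — status full-time ✓; service 1802 days ≥ 2 months (≈60 days) ✓; grade Band 4 ≥ Band 2 ✓; not enrolled in 401(k) Company Match ✗ → not eligible.
Unlimited PTO Program — status full-time ✓; service 1802 days < 5 years (≈1825 days) ✗ → not eligible.
Short-Term Disability — service 1802 days ≥ 3 months (≈90 days) ✓; grade Band 4 ≥ Band 4 ✓; rating 4 ≥ 3 ✓; not eligible for Wellness Stipend ✗ → not eligible.
Long-Term Disability — status full-time ✓; service 1802 days ≥ 45 days ✓; age 37 ≥ 18 ✓; grade Band 4 < Band 5 ✗ → not eligible.
Caregiver Leave — status full-time ✓ (not excluded); service 1802 days ≥ 90 days ✓; rating 4 ≥ 2 ✓; 36 hrs/wk ≥ 24 ✓ → eligible.
Life Insurance — status full-time ✓ (not excluded); service 1802 days ≥ 1 month (≈30 days) ✓; rating 4 ≥ 3 ✓ → eligible.
Tuition Reimbursement — status full-time ✓; service 1802 days ≥ 120 days ✓; grade Band 4 ≥ Band 3 ✓ → eligible.

Caregiver Leave, Life Insurance, Tuition Reimbursement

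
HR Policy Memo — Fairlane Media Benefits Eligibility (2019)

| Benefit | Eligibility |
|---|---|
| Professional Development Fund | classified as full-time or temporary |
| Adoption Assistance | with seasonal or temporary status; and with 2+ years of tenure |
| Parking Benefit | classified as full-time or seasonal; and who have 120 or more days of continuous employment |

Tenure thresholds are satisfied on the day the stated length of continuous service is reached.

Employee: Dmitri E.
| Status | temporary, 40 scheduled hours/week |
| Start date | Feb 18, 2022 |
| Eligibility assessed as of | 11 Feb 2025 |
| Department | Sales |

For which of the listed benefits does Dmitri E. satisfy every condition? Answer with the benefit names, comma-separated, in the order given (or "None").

Professional Development Fund, Adoption Assistance

Service from Feb 18, 2022 to 11 Feb 2025: 1089 days.
Professional Development Fund — status temporary ✓ → eligible.
Adoption Assistance — status temporary ✓; service 1089 days ≥ 2 years (≈730 days) ✓ → eligible.
Parking Benefit — status temporary ✗ (requires full-time or seasonal) → not eligible.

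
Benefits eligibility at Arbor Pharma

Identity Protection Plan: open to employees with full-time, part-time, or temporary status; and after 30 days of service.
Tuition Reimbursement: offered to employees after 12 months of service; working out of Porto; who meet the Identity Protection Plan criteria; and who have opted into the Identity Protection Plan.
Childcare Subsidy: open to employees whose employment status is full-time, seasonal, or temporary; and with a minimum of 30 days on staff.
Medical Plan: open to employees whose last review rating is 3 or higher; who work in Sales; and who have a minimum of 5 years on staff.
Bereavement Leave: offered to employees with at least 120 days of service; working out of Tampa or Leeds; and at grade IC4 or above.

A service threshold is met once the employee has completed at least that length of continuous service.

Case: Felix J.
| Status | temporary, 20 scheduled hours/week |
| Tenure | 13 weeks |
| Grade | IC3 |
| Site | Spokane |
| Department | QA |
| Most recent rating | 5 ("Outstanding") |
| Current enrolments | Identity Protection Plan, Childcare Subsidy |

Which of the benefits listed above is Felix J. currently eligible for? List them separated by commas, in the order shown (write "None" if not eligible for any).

Identity Protection Plan, Childcare Subsidy

Identity Protection Plan — status temporary ✓; service 13 weeks ≥ 30 days ✓ → eligible.
Tuition Reimbursement — service 13 weeks < 12 months (≈360 days) ✗ → not eligible.
Childcare Subsidy — status temporary ✓; service 13 weeks ≥ 30 days ✓ → eligible.
Medical Plan — rating 5 ≥ 3 ✓; dept QA ✗ → not eligible.
Bereavement Leave — service 13 weeks < 120 days ✗ → not eligible.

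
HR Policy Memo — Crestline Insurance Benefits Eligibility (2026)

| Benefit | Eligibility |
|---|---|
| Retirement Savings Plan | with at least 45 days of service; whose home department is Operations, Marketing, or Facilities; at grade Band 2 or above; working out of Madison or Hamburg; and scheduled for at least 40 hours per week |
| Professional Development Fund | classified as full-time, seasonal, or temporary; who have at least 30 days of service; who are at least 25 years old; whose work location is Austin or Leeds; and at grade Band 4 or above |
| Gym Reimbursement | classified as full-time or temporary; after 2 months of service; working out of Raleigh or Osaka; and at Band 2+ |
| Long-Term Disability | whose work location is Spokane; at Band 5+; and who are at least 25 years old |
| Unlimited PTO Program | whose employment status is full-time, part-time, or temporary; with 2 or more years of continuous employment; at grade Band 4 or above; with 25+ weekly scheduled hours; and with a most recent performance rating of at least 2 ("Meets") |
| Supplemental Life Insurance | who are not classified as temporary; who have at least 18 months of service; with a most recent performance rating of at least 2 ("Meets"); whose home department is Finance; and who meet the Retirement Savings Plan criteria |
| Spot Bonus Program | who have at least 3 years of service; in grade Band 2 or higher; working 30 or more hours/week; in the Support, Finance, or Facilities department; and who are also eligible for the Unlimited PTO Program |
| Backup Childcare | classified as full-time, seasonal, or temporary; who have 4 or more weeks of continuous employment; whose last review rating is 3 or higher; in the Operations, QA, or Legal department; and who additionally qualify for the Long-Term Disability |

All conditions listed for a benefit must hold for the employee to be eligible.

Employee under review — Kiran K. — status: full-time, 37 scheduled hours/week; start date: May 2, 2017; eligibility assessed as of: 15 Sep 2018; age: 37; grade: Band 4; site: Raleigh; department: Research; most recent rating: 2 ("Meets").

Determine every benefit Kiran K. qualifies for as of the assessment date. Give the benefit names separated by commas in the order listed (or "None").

Service from May 2, 2017 to 15 Sep 2018: 501 days.
Retirement Savings Plan — service 501 days ≥ 45 days ✓; dept Research ✗ → not eligible.
Professional Development Fund — status full-time ✓; service 501 days ≥ 30 days ✓; age 37 ≥ 25 ✓; site Raleigh ✗ (not Austin or Leeds) → not eligible.
Gym Reimbursement — status full-time ✓; service 501 days ≥ 2 months (≈60 days) ✓; site Raleigh ✓; grade Band 4 ≥ Band 2 ✓ → eligible.
Long-Term Disability — site Raleigh ✗ (not Spokane) → not eligible.
Unlimited PTO Program — status full-time ✓; service 501 days < 2 years (≈730 days) ✗ → not eligible.
Supplemental Life Insurance — status full-time ✓ (not excluded); service 501 days < 18 months (≈540 days) ✗ → not eligible.
Spot Bonus Program — service 501 days < 3 years (≈1095 days) ✗ → not eligible.
Backup Childcare — status full-time ✓; service 501 days ≥ 4 weeks (≈28 days) ✓; rating 2 < 3 ✗ → not eligible.

Gym Reimbursement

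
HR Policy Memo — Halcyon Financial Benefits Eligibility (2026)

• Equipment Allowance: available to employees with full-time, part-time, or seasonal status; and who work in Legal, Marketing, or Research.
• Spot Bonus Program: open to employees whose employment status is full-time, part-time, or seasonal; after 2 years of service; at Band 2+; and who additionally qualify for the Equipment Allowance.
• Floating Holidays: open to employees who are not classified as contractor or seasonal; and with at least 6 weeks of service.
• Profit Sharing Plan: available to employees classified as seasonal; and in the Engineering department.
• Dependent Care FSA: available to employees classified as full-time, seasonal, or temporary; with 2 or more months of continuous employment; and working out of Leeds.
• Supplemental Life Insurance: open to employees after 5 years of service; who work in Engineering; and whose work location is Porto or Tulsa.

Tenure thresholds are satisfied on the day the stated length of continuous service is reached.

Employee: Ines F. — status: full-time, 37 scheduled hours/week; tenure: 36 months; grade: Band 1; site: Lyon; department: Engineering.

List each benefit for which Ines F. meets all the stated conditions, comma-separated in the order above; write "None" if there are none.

Equipment Allowance — status full-time ✓; dept Engineering ✗ → not eligible.
Spot Bonus Program — status full-time ✓; service 36 months ≥ 2 years (≈730 days) ✓; grade Band 1 < Band 2 ✗ → not eligible.
Floating Holidays — status full-time ✓ (not excluded); service 36 months ≥ 6 weeks (≈42 days) ✓ → eligible.
Profit Sharing Plan — status full-time ✗ (requires seasonal) → not eligible.
Dependent Care FSA — status full-time ✓; service 36 months ≥ 2 months ✓; site Lyon ✗ (not Leeds) → not eligible.
Supplemental Life Insurance — service 36 months < 5 years (≈1825 days) ✗ → not eligible.

Floating Holidays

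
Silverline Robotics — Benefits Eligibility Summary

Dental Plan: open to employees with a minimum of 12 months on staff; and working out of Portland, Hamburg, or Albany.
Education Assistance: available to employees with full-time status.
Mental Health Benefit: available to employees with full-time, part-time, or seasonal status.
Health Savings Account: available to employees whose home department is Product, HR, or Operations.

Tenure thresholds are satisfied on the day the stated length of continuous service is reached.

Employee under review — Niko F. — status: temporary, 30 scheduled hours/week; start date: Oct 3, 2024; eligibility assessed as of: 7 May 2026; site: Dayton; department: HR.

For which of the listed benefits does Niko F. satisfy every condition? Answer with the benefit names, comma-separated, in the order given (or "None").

Health Savings Account

Service from Oct 3, 2024 to 7 May 2026: 581 days.
Dental Plan — service 581 days ≥ 12 months (≈360 days) ✓; site Dayton ✗ (not Portland, Hamburg, or Albany) → not eligible.
Education Assistance — status temporary ✗ (requires full-time) → not eligible.
Mental Health Benefit — status temporary ✗ (requires full-time, part-time, or seasonal) → not eligible.
Health Savings Account — dept HR ✓ → eligible.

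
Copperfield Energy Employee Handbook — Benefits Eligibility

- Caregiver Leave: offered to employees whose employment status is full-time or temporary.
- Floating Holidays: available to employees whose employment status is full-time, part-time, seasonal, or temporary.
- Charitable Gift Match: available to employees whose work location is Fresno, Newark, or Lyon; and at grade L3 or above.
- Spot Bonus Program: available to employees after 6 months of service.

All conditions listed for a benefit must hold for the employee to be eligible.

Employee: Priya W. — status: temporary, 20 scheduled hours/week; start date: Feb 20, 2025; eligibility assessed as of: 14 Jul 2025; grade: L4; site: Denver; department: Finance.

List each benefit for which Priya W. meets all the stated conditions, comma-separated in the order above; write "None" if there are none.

Service from Feb 20, 2025 to 14 Jul 2025: 144 days.
Caregiver Leave — status temporary ✓ → eligible.
Floating Holidays — status temporary ✓ → eligible.
Charitable Gift Match — site Denver ✗ (not Fresno, Newark, or Lyon) → not eligible.
Spot Bonus Program — service 144 days < 6 months (≈180 days) ✗ → not eligible.

Caregiver Leave, Floating Holidays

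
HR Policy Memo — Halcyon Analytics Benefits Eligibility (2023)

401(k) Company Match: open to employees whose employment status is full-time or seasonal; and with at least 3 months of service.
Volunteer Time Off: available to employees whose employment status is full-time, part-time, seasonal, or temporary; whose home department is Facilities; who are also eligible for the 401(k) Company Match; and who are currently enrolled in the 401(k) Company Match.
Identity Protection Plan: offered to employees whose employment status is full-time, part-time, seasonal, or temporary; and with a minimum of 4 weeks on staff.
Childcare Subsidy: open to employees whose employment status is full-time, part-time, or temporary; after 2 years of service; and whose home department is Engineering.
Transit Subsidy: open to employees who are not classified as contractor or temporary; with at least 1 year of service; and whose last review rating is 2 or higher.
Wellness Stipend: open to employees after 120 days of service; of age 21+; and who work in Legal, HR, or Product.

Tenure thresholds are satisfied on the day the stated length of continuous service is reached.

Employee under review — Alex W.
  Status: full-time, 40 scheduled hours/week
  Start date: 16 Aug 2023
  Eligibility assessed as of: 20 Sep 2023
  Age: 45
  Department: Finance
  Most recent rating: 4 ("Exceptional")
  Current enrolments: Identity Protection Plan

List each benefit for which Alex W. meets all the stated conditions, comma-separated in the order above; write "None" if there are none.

Service from 16 Aug 2023 to 20 Sep 2023: 35 days.
401(k) Company Match — status full-time ✓; service 35 days < 3 months (≈90 days) ✗ → not eligible.
Volunteer Time Off — status full-time ✓; dept Finance ✗ → not eligible.
Identity Protection Plan — status full-time ✓; service 35 days ≥ 4 weeks (≈28 days) ✓ → eligible.
Childcare Subsidy — status full-time ✓; service 35 days < 2 years (≈730 days) ✗ → not eligible.
Transit Subsidy — status full-time ✓ (not excluded); service 35 days < 1 year (≈365 days) ✗ → not eligible.
Wellness Stipend — service 35 days < 120 days ✗ → not eligible.

Identity Protection Plan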